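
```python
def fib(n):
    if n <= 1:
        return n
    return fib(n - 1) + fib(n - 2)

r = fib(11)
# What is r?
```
Call trace (a repeated sub-call is expanded the first time; later identical calls just restate its return value):
fib(n=11)
  fib(n=10)
    fib(n=9)
      fib(n=8)
        fib(n=7)
          fib(n=6)
            fib(n=5)
              fib(n=4)
                fib(n=3)
                  fib(n=2)
                    fib(n=1)
                    -> return 1
                    fib(n=0)
                    -> return 0
                  -> return 1
                  fib(n=1)
                  -> return 1
                -> return 2
                fib(n=2) -> return 1  (same call as traced above)
              -> return 3
              fib(n=3) -> return 2  (same call as traced above)
            -> return 5
            fib(n=4) -> return 3  (same call as traced above)
          -> return 8
          fib(n=5) -> return 5  (same call as traced above)
        -> return 13
        fib(n=6) -> return 8  (same call as traced above)
      -> return 21
      fib(n=7) -> return 13  (same call as traced above)
    -> return 34
    fib(n=8) -> return 21  (same call as traced above)
  -> return 55
  fib(n=9) -> return 34  (same call as traced above)
-> return 89

Final answer: 89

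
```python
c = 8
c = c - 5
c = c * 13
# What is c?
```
Trace:
  c=8
  c=3
  c=39

Final answer: 39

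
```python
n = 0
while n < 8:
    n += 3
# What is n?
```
Trace:
  n=0
  n=3
  n=6
  n=9

Final answer: 9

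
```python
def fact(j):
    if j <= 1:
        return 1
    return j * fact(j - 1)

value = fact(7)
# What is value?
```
Call trace:
fact(j=7)
  fact(j=6)
    fact(j=5)
      fact(j=4)
        fact(j=3)
          fact(j=2)
            fact(j=1)
            -> return 1
          -> return 2
        -> return 6
      -> return 24
    -> return 120
  -> return 720
-> return 5040

Final answer: 5040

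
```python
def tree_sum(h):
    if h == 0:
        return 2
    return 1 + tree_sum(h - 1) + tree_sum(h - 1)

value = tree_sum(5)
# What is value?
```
Call trace (a repeated sub-call is expanded the first time; later identical calls just restate its return value):
tree_sum(h=5)
  tree_sum(h=4)
    tree_sum(h=3)
      tree_sum(h=2)
        tree_sum(h=1)
          tree_sum(h=0)
          -> return 2
          tree_sum(h=0)
          -> return 2
        -> return 5
        tree_sum(h=1) -> return 5  (same call as traced above)
      -> return 11
      tree_sum(h=2) -> return 11  (same call as traced above)
    -> return 23
    tree_sum(h=3) -> return 23  (same call as traced above)
  -> return 47
  tree_sum(h=4) -> return 47  (same call as traced above)
-> return 95

Final answer: 95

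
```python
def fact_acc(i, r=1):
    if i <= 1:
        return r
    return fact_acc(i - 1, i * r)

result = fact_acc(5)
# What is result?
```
Call trace:
fact_acc(i=5, r=1)
  fact_acc(i=4, r=5)
    fact_acc(i=3, r=20)
      fact_acc(i=2, r=60)
        fact_acc(i=1, r=120)
        -> return 120
      -> return 120
    -> return 120
  -> return 120
-> return 120

Final answer: 120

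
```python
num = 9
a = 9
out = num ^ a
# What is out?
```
Trace:
  num=9
  num=9, a=9
  num=9, a=9, out=0

Final answer: 0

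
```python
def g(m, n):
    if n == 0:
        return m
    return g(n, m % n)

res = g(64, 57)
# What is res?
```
Call trace:
g(m=64, n=57)
  g(m=57, n=7)
    g(m=7, n=1)
      g(m=1, n=0)
      -> return 1
    -> return 1
  -> return 1
-> return 1

Final answer: 1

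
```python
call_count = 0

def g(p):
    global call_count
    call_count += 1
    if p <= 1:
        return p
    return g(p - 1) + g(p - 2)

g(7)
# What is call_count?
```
Call trace (a repeated sub-call is expanded the first time; later identical calls just restate its return value):
g(p=7)
  g(p=6)
    g(p=5)
      g(p=4)
        g(p=3)
          g(p=2)
            g(p=1)
            -> return 1
            g(p=0)
            -> return 0
          -> return 1
          g(p=1)
          -> return 1
        -> return 2
        g(p=2) -> return 1  (same call as traced above)
      -> return 3
      g(p=3) -> return 2  (same call as traced above)
    -> return 5
    g(p=4) -> return 3  (same call as traced above)
  -> return 8
  g(p=5) -> return 5  (same call as traced above)
-> return 13

call_count is incremented once per call, so count the calls in each subtree. Let C(p) = number of calls made by g(p).
C(0) = C(1) = 1 (base case, no recursion); C(p) = 1 + C(p - 1) + C(p - 2) otherwise.
C(2) = 1 + C(1) + C(0) = 1 + 1 + 1 = 3
C(3) = 1 + C(2) + C(1) = 1 + 3 + 1 = 5
C(4) = 1 + C(3) + C(2) = 1 + 5 + 3 = 9
C(5) = 1 + C(4) + C(3) = 1 + 9 + 5 = 15
C(6) = 1 + C(5) + C(4) = 1 + 15 + 9 = 25
C(7) = 1 + C(6) + C(5) = 1 + 25 + 15 = 41
call_count = C(7) = 41

Final answer: 41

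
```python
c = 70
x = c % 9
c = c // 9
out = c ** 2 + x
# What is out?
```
Trace:
  c=70
  c=70, x=7
  c=7, x=7
  c=7, x=7, out=56

Final answer: 56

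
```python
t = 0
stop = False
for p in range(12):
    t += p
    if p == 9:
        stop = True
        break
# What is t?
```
Trace:
  t=0
  t=0, stop=False
  t=0, stop=False, p=0
  t=1, stop=False, p=1
  t=3, stop=False, p=2
  t=6, stop=False, p=3
  t=10, stop=False, p=4
  t=15, stop=False, p=5
  t=21, stop=False, p=6
  t=28, stop=False, p=7
  t=36, stop=False, p=8
  t=45, stop=True, p=9

Final answer: 45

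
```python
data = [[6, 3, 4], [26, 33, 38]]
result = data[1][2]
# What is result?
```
Trace:
  data=[[6, 3, 4], [26, 33, 38]]
  data=[[6, 3, 4], [26, 33, 38]], result=38

Final answer: 38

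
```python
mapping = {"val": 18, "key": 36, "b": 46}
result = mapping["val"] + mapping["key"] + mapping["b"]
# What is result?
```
Trace:
  mapping={'val': 18, 'key': 36, 'b': 46}
  mapping={'val': 18, 'key': 36, 'b': 46}, result=100

Final answer: 100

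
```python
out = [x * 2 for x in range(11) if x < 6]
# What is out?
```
Trace:
  x=0
  x=1
  x=2
  x=3
  x=4
  x=5
  x=6
  x=7
  x=8
  x=9
  x=10
  out=[0, 2, 4, 6, 8, 10]

Final answer: [0, 2, 4, 6, 8, 10]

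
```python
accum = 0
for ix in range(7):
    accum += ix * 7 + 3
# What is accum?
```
Trace:
  accum=0
  accum=3, ix=0
  accum=13, ix=1
  accum=30, ix=2
  accum=54, ix=3
  accum=85, ix=4
  accum=123, ix=5
  accum=168, ix=6

Final answer: 168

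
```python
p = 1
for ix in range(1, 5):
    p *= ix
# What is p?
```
Trace:
  p=1
  p=1, ix=1
  p=2, ix=2
  p=6, ix=3
  p=24, ix=4

Final answer: 24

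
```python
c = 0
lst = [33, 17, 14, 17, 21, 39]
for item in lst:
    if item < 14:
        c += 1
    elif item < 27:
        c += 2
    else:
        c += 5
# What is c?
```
Trace:
  c=0
  c=5, item=33
  c=7, item=17
  c=9, item=14
  c=11, item=17
  c=13, item=21
  c=18, item=39

Final answer: 18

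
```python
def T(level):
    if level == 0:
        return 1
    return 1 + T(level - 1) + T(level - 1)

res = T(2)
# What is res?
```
Call trace (a repeated sub-call is expanded the first time; later identical calls just restate its return value):
T(level=2)
  T(level=1)
    T(level=0)
    -> return 1
    T(level=0)
    -> return 1
  -> return 3
  T(level=1) -> return 3  (same call as traced above)
-> return 7

Final answer: 7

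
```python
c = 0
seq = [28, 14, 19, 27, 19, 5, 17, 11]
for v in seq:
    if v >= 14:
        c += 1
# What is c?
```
Trace:
  c=0
  c=1, v=28
  c=2, v=14
  c=3, v=19
  c=4, v=27
  c=5, v=19
  c=5, v=5
  c=6, v=17
  c=6, v=11

Final answer: 6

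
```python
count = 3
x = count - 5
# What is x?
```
Trace:
  count=3
  count=3, x=-2

Final answer: -2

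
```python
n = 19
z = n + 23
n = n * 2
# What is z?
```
Trace:
  n=19
  n=19, z=42
  n=38, z=42

Final answer: 42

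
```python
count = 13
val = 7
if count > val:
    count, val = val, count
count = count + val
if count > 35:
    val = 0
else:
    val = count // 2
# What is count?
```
Trace:
  count=13
  count=13, val=7
  count=7, val=13
  count=20, val=13
  count=20, val=10

Final answer: 20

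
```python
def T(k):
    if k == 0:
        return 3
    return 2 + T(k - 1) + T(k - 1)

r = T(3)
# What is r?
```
Call trace (a repeated sub-call is expanded the first time; later identical calls just restate its return value):
T(k=3)
  T(k=2)
    T(k=1)
      T(k=0)
      -> return 3
      T(k=0)
      -> return 3
    -> return 8
    T(k=1) -> return 8  (same call as traced above)
  -> return 18
  T(k=2) -> return 18  (same call as traced above)
-> return 38

Final answer: 38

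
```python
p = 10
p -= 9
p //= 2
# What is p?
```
Trace:
  p=10
  p=1
  p=0

Final answer: 0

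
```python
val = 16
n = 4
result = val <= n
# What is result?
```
Trace:
  val=16
  val=16, n=4
  val=16, n=4, result=False

Final answer: False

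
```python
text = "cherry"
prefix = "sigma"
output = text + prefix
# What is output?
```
Trace:
  text='cherry'
  text='cherry', prefix='sigma'
  text='cherry', prefix='sigma', output='cherrysigma'

Final answer: 'cherrysigma'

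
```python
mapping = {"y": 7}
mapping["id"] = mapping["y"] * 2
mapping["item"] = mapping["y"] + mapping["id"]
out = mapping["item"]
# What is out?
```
Trace:
  mapping={'y': 7}
  mapping={'y': 7, 'id': 14}
  mapping={'y': 7, 'id': 14, 'item': 21}
  mapping={'y': 7, 'id': 14, 'item': 21}, out=21

Final answer: 21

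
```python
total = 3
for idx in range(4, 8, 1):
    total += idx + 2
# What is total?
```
Trace:
  total=3
  total=9, idx=4
  total=16, idx=5
  total=24, idx=6
  total=33, idx=7

Final answer: 33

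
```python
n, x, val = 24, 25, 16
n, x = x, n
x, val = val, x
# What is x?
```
Trace:
  n=24, x=25, val=16
  n=25, x=24, val=16
  n=25, x=16, val=24

Final answer: 16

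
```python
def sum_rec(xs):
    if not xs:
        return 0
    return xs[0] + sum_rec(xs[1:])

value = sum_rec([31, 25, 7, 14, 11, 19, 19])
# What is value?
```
Call trace:
sum_rec(xs=[31, 25, 7, 14, 11, 19, 19])
  sum_rec(xs=[25, 7, 14, 11, 19, 19])
    sum_rec(xs=[7, 14, 11, 19, 19])
      sum_rec(xs=[14, 11, 19, 19])
        sum_rec(xs=[11, 19, 19])
          sum_rec(xs=[19, 19])
            sum_rec(xs=[19])
              sum_rec(xs=[])
              -> return 0
            -> return 19
          -> return 38
        -> return 49
      -> return 63
    -> return 70
  -> return 95
-> return 126

Final answer: 126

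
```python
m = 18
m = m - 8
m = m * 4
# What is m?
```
Trace:
  m=18
  m=10
  m=40

Final answer: 40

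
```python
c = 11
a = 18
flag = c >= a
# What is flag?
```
Trace:
  c=11
  c=11, a=18
  c=11, a=18, flag=False

Final answer: False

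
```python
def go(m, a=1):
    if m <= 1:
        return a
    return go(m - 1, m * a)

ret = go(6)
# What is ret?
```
Call trace:
go(m=6, a=1)
  go(m=5, a=6)
    go(m=4, a=30)
      go(m=3, a=120)
        go(m=2, a=360)
          go(m=1, a=720)
          -> return 720
        -> return 720
      -> return 720
    -> return 720
  -> return 720
-> return 720

Final answer: 720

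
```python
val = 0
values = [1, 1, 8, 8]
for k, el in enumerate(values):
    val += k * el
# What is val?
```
Trace:
  val=0
  val=0, k=0, el=1
  val=1, k=1, el=1
  val=17, k=2, el=8
  val=41, k=3, el=8

Final answer: 41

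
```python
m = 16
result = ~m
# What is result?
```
Trace:
  m=16
  m=16, result=-17

Final answer: -17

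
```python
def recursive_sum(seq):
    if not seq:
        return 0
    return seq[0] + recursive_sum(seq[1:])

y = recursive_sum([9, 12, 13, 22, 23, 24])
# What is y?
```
Call trace:
recursive_sum(seq=[9, 12, 13, 22, 23, 24])
  recursive_sum(seq=[12, 13, 22, 23, 24])
    recursive_sum(seq=[13, 22, 23, 24])
      recursive_sum(seq=[22, 23, 24])
        recursive_sum(seq=[23, 24])
          recursive_sum(seq=[24])
            recursive_sum(seq=[])
            -> return 0
          -> return 24
        -> return 47
      -> return 69
    -> return 82
  -> return 94
-> return 103

Final answer: 103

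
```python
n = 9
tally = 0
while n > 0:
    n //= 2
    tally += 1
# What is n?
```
Trace:
  n=9
  n=9, tally=0
  n=4, tally=1
  n=2, tally=2
  n=1, tally=3
  n=0, tally=4

Final answer: 0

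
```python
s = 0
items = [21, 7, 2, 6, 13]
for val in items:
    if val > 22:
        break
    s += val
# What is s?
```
Trace:
  s=0
  s=21, val=21
  s=28, val=7
  s=30, val=2
  s=36, val=6
  s=49, val=13

Final answer: 49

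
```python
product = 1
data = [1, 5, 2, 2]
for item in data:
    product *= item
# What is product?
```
Trace:
  product=1
  product=1, item=1
  product=5, item=5
  product=10, item=2
  product=20, item=2

Final answer: 20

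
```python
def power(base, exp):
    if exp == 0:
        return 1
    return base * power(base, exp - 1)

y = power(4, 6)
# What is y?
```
Call trace:
power(base=4, exp=6)
  power(base=4, exp=5)
    power(base=4, exp=4)
      power(base=4, exp=3)
        power(base=4, exp=2)
          power(base=4, exp=1)
            power(base=4, exp=0)
            -> return 1
          -> return 4
        -> return 16
      -> return 64
    -> return 256
  -> return 1024
-> return 4096

Final answer: 4096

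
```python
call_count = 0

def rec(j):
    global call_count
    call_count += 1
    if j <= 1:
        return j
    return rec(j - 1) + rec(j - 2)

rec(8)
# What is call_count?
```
Call trace (a repeated sub-call is expanded the first time; later identical calls just restate its return value):
rec(j=8)
  rec(j=7)
    rec(j=6)
      rec(j=5)
        rec(j=4)
          rec(j=3)
            rec(j=2)
              rec(j=1)
              -> return 1
              rec(j=0)
              -> return 0
            -> return 1
            rec(j=1)
            -> return 1
          -> return 2
          rec(j=2) -> return 1  (same call as traced above)
        -> return 3
        rec(j=3) -> return 2  (same call as traced above)
      -> return 5
      rec(j=4) -> return 3  (same call as traced above)
    -> return 8
    rec(j=5) -> return 5  (same call as traced above)
  -> return 13
  rec(j=6) -> return 8  (same call as traced above)
-> return 21

call_count is incremented once per call, so count the calls in each subtree. Let C(j) = number of calls made by rec(j).
C(0) = C(1) = 1 (base case, no recursion); C(j) = 1 + C(j - 1) + C(j - 2) otherwise.
C(2) = 1 + C(1) + C(0) = 1 + 1 + 1 = 3
C(3) = 1 + C(2) + C(1) = 1 + 3 + 1 = 5
C(4) = 1 + C(3) + C(2) = 1 + 5 + 3 = 9
C(5) = 1 + C(4) + C(3) = 1 + 9 + 5 = 15
C(6) = 1 + C(5) + C(4) = 1 + 15 + 9 = 25
C(7) = 1 + C(6) + C(5) = 1 + 25 + 15 = 41
C(8) = 1 + C(7) + C(6) = 1 + 41 + 25 = 67
call_count = C(8) = 67

Final answer: 67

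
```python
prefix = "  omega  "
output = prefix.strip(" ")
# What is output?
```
Trace:
  prefix='  omega  '
  prefix='  omega  ', output='omega'

Final answer: 'omega'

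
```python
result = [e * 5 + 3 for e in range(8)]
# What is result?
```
Trace:
  e=0
  e=1
  e=2
  e=3
  e=4
  e=5
  e=6
  e=7
  result=[3, 8, 13, 18, 23, 28, 33, 38]

Final answer: [3, 8, 13, 18, 23, 28, 33, 38]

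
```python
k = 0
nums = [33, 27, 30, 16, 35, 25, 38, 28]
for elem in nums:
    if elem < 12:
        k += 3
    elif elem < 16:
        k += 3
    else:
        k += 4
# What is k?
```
Trace:
  k=0
  k=4, elem=33
  k=8, elem=27
  k=12, elem=30
  k=16, elem=16
  k=20, elem=35
  k=24, elem=25
  k=28, elem=38
  k=32, elem=28

Final answer: 32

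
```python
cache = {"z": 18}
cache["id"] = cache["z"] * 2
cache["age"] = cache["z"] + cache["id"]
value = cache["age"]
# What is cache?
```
Trace:
  cache={'z': 18}
  cache={'z': 18, 'id': 36}
  cache={'z': 18, 'id': 36, 'age': 54}
  cache={'z': 18, 'id': 36, 'age': 54}, value=54

Final answer: {'z': 18, 'id': 36, 'age': 54}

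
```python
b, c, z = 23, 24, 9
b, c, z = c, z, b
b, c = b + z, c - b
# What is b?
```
Trace:
  b=23, c=24, z=9
  b=24, c=9, z=23
  b=47, c=-15, z=23

Final answer: 47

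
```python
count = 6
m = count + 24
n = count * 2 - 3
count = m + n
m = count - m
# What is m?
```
Trace:
  count=6
  count=6, m=30
  count=6, m=30, n=9
  count=39, m=30, n=9
  count=39, m=9, n=9

Final answer: 9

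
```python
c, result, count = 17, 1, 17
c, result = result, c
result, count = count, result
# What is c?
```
Trace:
  c=17, result=1, count=17
  c=1, result=17, count=17
  c=1, result=17, count=17

Final answer: 1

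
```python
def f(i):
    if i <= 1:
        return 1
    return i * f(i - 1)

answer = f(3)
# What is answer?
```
Call trace:
f(i=3)
  f(i=2)
    f(i=1)
    -> return 1
  -> return 2
-> return 6

Final answer: 6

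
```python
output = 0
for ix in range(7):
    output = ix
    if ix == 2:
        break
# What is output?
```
Trace:
  output=0
  output=0, ix=0
  output=1, ix=1
  output=2, ix=2

Final answer: 2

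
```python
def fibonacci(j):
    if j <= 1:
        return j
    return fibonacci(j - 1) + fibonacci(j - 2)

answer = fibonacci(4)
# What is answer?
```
Call trace (a repeated sub-call is expanded the first time; later identical calls just restate its return value):
fibonacci(j=4)
  fibonacci(j=3)
    fibonacci(j=2)
      fibonacci(j=1)
      -> return 1
      fibonacci(j=0)
      -> return 0
    -> return 1
    fibonacci(j=1)
    -> return 1
  -> return 2
  fibonacci(j=2) -> return 1  (same call as traced above)
-> return 3

Final answer: 3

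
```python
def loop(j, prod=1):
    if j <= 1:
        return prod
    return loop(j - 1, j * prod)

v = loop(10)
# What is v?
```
Call trace:
loop(j=10, prod=1)
  loop(j=9, prod=10)
    loop(j=8, prod=90)
      loop(j=7, prod=720)
        loop(j=6, prod=5040)
          loop(j=5, prod=30240)
            loop(j=4, prod=151200)
              loop(j=3, prod=604800)
                loop(j=2, prod=1814400)
                  loop(j=1, prod=3628800)
                  -> return 3628800
                -> return 3628800
              -> return 3628800
            -> return 3628800
          -> return 3628800
        -> return 3628800
      -> return 3628800
    -> return 3628800
  -> return 3628800
-> return 3628800

Final answer: 3628800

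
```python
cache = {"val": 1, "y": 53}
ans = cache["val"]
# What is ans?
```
Trace:
  cache={'val': 1, 'y': 53}
  cache={'val': 1, 'y': 53}, ans=1

Final answer: 1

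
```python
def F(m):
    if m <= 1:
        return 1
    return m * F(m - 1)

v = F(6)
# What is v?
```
Call trace:
F(m=6)
  F(m=5)
    F(m=4)
      F(m=3)
        F(m=2)
          F(m=1)
          -> return 1
        -> return 2
      -> return 6
    -> return 24
  -> return 120
-> return 720

Final answer: 720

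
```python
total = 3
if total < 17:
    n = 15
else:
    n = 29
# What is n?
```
Trace:
  total=3
  total=3, n=15

Final answer: 15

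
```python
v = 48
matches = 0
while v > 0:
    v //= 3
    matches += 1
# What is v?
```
Trace:
  v=48
  v=48, matches=0
  v=16, matches=1
  v=5, matches=2
  v=1, matches=3
  v=0, matches=4

Final answer: 0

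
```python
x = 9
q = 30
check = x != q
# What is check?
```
Trace:
  x=9
  x=9, q=30
  x=9, q=30, check=True

Final answer: True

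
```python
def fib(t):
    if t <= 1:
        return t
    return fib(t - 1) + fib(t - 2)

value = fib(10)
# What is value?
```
Call trace (a repeated sub-call is expanded the first time; later identical calls just restate its return value):
fib(t=10)
  fib(t=9)
    fib(t=8)
      fib(t=7)
        fib(t=6)
          fib(t=5)
            fib(t=4)
              fib(t=3)
                fib(t=2)
                  fib(t=1)
                  -> return 1
                  fib(t=0)
                  -> return 0
                -> return 1
                fib(t=1)
                -> return 1
              -> return 2
              fib(t=2) -> return 1  (same call as traced above)
            -> return 3
            fib(t=3) -> return 2  (same call as traced above)
          -> return 5
          fib(t=4) -> return 3  (same call as traced above)
        -> return 8
        fib(t=5) -> return 5  (same call as traced above)
      -> return 13
      fib(t=6) -> return 8  (same call as traced above)
    -> return 21
    fib(t=7) -> return 13  (same call as traced above)
  -> return 34
  fib(t=8) -> return 21  (same call as traced above)
-> return 55

Final answer: 55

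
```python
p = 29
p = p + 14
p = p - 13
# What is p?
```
Trace:
  p=29
  p=43
  p=30

Final answer: 30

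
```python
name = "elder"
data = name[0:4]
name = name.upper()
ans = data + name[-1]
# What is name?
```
Trace:
  name='elder'
  name='elder', data='elde'
  name='ELDER', data='elde'
  name='ELDER', data='elde', ans='eldeR'

Final answer: 'ELDER'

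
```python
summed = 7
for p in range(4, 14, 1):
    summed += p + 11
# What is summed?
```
Trace:
  summed=7
  summed=22, p=4
  summed=38, p=5
  summed=55, p=6
  summed=73, p=7
  summed=92, p=8
  summed=112, p=9
  summed=133, p=10
  summed=155, p=11
  summed=178, p=12
  summed=202, p=13

Final answer: 202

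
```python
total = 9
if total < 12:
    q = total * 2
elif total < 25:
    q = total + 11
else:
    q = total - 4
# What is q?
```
Trace:
  total=9
  total=9, q=18

Final answer: 18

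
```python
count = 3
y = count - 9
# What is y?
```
Trace:
  count=3
  count=3, y=-6

Final answer: -6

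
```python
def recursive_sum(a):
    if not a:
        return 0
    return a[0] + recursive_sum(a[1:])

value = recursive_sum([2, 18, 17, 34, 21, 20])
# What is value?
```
Call trace:
recursive_sum(a=[2, 18, 17, 34, 21, 20])
  recursive_sum(a=[18, 17, 34, 21, 20])
    recursive_sum(a=[17, 34, 21, 20])
      recursive_sum(a=[34, 21, 20])
        recursive_sum(a=[21, 20])
          recursive_sum(a=[20])
            recursive_sum(a=[])
            -> return 0
          -> return 20
        -> return 41
      -> return 75
    -> return 92
  -> return 110
-> return 112

Final answer: 112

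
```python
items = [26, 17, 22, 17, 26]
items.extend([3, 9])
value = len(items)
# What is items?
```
Trace:
  items=[26, 17, 22, 17, 26]
  items=[26, 17, 22, 17, 26, 3, 9]
  items=[26, 17, 22, 17, 26, 3, 9], value=7

Final answer: [26, 17, 22, 17, 26, 3, 9]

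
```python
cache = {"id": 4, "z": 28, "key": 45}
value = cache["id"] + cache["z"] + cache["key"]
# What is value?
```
Trace:
  cache={'id': 4, 'z': 28, 'key': 45}
  cache={'id': 4, 'z': 28, 'key': 45}, value=77

Final answer: 77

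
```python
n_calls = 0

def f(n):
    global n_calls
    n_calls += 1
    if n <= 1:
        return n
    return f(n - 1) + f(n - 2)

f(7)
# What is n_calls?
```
Call trace (a repeated sub-call is expanded the first time; later identical calls just restate its return value):
f(n=7)
  f(n=6)
    f(n=5)
      f(n=4)
        f(n=3)
          f(n=2)
            f(n=1)
            -> return 1
            f(n=0)
            -> return 0
          -> return 1
          f(n=1)
          -> return 1
        -> return 2
        f(n=2) -> return 1  (same call as traced above)
      -> return 3
      f(n=3) -> return 2  (same call as traced above)
    -> return 5
    f(n=4) -> return 3  (same call as traced above)
  -> return 8
  f(n=5) -> return 5  (same call as traced above)
-> return 13

n_calls is incremented once per call, so count the calls in each subtree. Let C(n) = number of calls made by f(n).
C(0) = C(1) = 1 (base case, no recursion); C(n) = 1 + C(n - 1) + C(n - 2) otherwise.
C(2) = 1 + C(1) + C(0) = 1 + 1 + 1 = 3
C(3) = 1 + C(2) + C(1) = 1 + 3 + 1 = 5
C(4) = 1 + C(3) + C(2) = 1 + 5 + 3 = 9
C(5) = 1 + C(4) + C(3) = 1 + 9 + 5 = 15
C(6) = 1 + C(5) + C(4) = 1 + 15 + 9 = 25
C(7) = 1 + C(6) + C(5) = 1 + 25 + 15 = 41
n_calls = C(7) = 41

Final answer: 41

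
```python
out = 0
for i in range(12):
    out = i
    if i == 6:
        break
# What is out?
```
Trace:
  out=0
  out=0, i=0
  out=1, i=1
  out=2, i=2
  out=3, i=3
  out=4, i=4
  out=5, i=5
  out=6, i=6

Final answer: 6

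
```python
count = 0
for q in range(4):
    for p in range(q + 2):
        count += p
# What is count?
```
Trace:
  count=0
  count=0, q=0, p=0
  count=1, q=0, p=1
  count=1, q=1, p=0
  count=2, q=1, p=1
  count=4, q=1, p=2
  count=4, q=2, p=0
  count=5, q=2, p=1
  count=7, q=2, p=2
  count=10, q=2, p=3
  count=10, q=3, p=0
  count=11, q=3, p=1
  count=13, q=3, p=2
  count=16, q=3, p=3
  count=20, q=3, p=4

Final answer: 20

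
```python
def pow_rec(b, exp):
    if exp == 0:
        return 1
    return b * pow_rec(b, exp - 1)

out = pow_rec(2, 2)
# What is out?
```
Call trace:
pow_rec(b=2, exp=2)
  pow_rec(b=2, exp=1)
    pow_rec(b=2, exp=0)
    -> return 1
  -> return 2
-> return 4

Final answer: 4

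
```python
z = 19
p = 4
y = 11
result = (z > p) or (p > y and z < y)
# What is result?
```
Trace:
  z=19
  z=19, p=4
  z=19, p=4, y=11
  z=19, p=4, y=11, result=True

Final answer: True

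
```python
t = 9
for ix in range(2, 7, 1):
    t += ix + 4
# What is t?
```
Trace:
  t=9
  t=15, ix=2
  t=22, ix=3
  t=30, ix=4
  t=39, ix=5
  t=49, ix=6

Final answer: 49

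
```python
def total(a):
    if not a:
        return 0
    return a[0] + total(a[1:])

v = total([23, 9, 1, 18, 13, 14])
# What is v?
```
Call trace:
total(a=[23, 9, 1, 18, 13, 14])
  total(a=[9, 1, 18, 13, 14])
    total(a=[1, 18, 13, 14])
      total(a=[18, 13, 14])
        total(a=[13, 14])
          total(a=[14])
            total(a=[])
            -> return 0
          -> return 14
        -> return 27
      -> return 45
    -> return 46
  -> return 55
-> return 78

Final answer: 78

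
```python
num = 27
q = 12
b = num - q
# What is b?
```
Trace:
  num=27
  num=27, q=12
  num=27, q=12, b=15

Final answer: 15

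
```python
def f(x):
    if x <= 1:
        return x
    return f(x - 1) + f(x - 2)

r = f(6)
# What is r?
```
Call trace (a repeated sub-call is expanded the first time; later identical calls just restate its return value):
f(x=6)
  f(x=5)
    f(x=4)
      f(x=3)
        f(x=2)
          f(x=1)
          -> return 1
          f(x=0)
          -> return 0
        -> return 1
        f(x=1)
        -> return 1
      -> return 2
      f(x=2) -> return 1  (same call as traced above)
    -> return 3
    f(x=3) -> return 2  (same call as traced above)
  -> return 5
  f(x=4) -> return 3  (same call as traced above)
-> return 8

Final answer: 8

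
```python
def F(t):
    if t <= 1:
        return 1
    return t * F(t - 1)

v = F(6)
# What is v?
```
Call trace:
F(t=6)
  F(t=5)
    F(t=4)
      F(t=3)
        F(t=2)
          F(t=1)
          -> return 1
        -> return 2
      -> return 6
    -> return 24
  -> return 120
-> return 720

Final answer: 720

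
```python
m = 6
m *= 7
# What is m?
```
Trace:
  m=6
  m=42

Final answer: 42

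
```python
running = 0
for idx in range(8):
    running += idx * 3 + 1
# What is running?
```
Trace:
  running=0
  running=1, idx=0
  running=5, idx=1
  running=12, idx=2
  running=22, idx=3
  running=35, idx=4
  running=51, idx=5
  running=70, idx=6
  running=92, idx=7

Final answer: 92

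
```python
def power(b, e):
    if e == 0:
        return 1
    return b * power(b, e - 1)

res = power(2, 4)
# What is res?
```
Call trace:
power(b=2, e=4)
  power(b=2, e=3)
    power(b=2, e=2)
      power(b=2, e=1)
        power(b=2, e=0)
        -> return 1
      -> return 2
    -> return 4
  -> return 8
-> return 16

Final answer: 16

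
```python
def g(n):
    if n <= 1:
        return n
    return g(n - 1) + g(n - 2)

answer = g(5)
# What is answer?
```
Call trace (a repeated sub-call is expanded the first time; later identical calls just restate its return value):
g(n=5)
  g(n=4)
    g(n=3)
      g(n=2)
        g(n=1)
        -> return 1
        g(n=0)
        -> return 0
      -> return 1
      g(n=1)
      -> return 1
    -> return 2
    g(n=2) -> return 1  (same call as traced above)
  -> return 3
  g(n=3) -> return 2  (same call as traced above)
-> return 5

Final answer: 5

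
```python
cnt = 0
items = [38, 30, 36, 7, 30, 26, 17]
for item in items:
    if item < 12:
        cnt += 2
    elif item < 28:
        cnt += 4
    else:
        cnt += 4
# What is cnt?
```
Trace:
  cnt=0
  cnt=4, item=38
  cnt=8, item=30
  cnt=12, item=36
  cnt=14, item=7
  cnt=18, item=30
  cnt=22, item=26
  cnt=26, item=17

Final answer: 26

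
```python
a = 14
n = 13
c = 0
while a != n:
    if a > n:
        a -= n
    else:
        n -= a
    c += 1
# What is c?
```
Trace:
  a=14
  a=14, n=13
  a=14, n=13, c=0
  a=1, n=13, c=1
  a=1, n=12, c=2
  a=1, n=11, c=3
  a=1, n=10, c=4
  a=1, n=9, c=5
  a=1, n=8, c=6
  a=1, n=7, c=7
  a=1, n=6, c=8
  a=1, n=5, c=9
  a=1, n=4, c=10
  a=1, n=3, c=11
  a=1, n=2, c=12
  a=1, n=1, c=13

Final answer: 13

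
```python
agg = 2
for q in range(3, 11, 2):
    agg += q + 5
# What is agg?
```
Trace:
  agg=2
  agg=10, q=3
  agg=20, q=5
  agg=32, q=7
  agg=46, q=9

Final answer: 46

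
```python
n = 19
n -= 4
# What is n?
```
Trace:
  n=19
  n=15

Final answer: 15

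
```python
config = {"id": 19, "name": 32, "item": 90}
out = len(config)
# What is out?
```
Trace:
  config={'id': 19, 'name': 32, 'item': 90}
  config={'id': 19, 'name': 32, 'item': 90}, out=3

Final answer: 3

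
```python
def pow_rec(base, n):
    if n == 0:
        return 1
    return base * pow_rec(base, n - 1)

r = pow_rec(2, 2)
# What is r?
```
Call trace:
pow_rec(base=2, n=2)
  pow_rec(base=2, n=1)
    pow_rec(base=2, n=0)
    -> return 1
  -> return 2
-> return 4

Final answer: 4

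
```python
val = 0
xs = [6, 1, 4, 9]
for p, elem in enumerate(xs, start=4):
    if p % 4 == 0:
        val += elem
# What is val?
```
Trace:
  val=0
  val=6, p=4, elem=6
  val=6, p=5, elem=1
  val=6, p=6, elem=4
  val=6, p=7, elem=9

Final answer: 6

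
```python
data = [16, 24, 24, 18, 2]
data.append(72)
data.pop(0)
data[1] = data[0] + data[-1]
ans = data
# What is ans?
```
Trace:
  data=[16, 24, 24, 18, 2]
  data=[16, 24, 24, 18, 2, 72]
  data=[24, 24, 18, 2, 72]
  data=[24, 96, 18, 2, 72]
  data=[24, 96, 18, 2, 72], ans=[24, 96, 18, 2, 72]

Final answer: [24, 96, 18, 2, 72]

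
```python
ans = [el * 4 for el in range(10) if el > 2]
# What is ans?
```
Trace:
  el=0
  el=1
  el=2
  el=3
  el=4
  el=5
  el=6
  el=7
  el=8
  el=9
  ans=[12, 16, 20, 24, 28, 32, 36]

Final answer: [12, 16, 20, 24, 28, 32, 36]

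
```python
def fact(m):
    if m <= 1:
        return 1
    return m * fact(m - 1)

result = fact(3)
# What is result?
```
Call trace:
fact(m=3)
  fact(m=2)
    fact(m=1)
    -> return 1
  -> return 2
-> return 6

Final answer: 6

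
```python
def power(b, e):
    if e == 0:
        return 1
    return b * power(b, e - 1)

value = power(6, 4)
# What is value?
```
Call trace:
power(b=6, e=4)
  power(b=6, e=3)
    power(b=6, e=2)
      power(b=6, e=1)
        power(b=6, e=0)
        -> return 1
      -> return 6
    -> return 36
  -> return 216
-> return 1296

Final answer: 1296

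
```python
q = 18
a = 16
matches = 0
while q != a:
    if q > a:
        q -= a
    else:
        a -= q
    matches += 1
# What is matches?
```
Trace:
  q=18
  q=18, a=16
  q=18, a=16, matches=0
  q=2, a=16, matches=1
  q=2, a=14, matches=2
  q=2, a=12, matches=3
  q=2, a=10, matches=4
  q=2, a=8, matches=5
  q=2, a=6, matches=6
  q=2, a=4, matches=7
  q=2, a=2, matches=8

Final answer: 8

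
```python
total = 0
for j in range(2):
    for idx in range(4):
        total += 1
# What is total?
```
Trace:
  total=0
  total=1, j=0, idx=0
  total=2, j=0, idx=1
  total=3, j=0, idx=2
  total=4, j=0, idx=3
  total=5, j=1, idx=0
  total=6, j=1, idx=1
  total=7, j=1, idx=2
  total=8, j=1, idx=3

Final answer: 8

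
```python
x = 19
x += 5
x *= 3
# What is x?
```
Trace:
  x=19
  x=24
  x=72

Final answer: 72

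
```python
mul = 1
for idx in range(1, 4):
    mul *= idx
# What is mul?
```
Trace:
  mul=1
  mul=1, idx=1
  mul=2, idx=2
  mul=6, idx=3

Final answer: 6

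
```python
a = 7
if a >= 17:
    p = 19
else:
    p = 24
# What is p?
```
Trace:
  a=7
  a=7, p=24

Final answer: 24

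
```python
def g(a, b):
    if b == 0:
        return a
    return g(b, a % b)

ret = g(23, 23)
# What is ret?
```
Call trace:
g(a=23, b=23)
  g(a=23, b=0)
  -> return 23
-> return 23

Final answer: 23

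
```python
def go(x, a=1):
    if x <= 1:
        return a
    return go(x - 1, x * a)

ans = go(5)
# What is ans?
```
Call trace:
go(x=5, a=1)
  go(x=4, a=5)
    go(x=3, a=20)
      go(x=2, a=60)
        go(x=1, a=120)
        -> return 120
      -> return 120
    -> return 120
  -> return 120
-> return 120

Final answer: 120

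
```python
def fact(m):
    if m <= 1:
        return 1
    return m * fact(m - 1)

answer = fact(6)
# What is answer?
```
Call trace:
fact(m=6)
  fact(m=5)
    fact(m=4)
      fact(m=3)
        fact(m=2)
          fact(m=1)
          -> return 1
        -> return 2
      -> return 6
    -> return 24
  -> return 120
-> return 720

Final answer: 720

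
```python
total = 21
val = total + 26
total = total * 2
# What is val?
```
Trace:
  total=21
  total=21, val=47
  total=42, val=47

Final answer: 47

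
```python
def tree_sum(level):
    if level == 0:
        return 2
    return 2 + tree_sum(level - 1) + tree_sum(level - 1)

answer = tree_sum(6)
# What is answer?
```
Call trace (a repeated sub-call is expanded the first time; later identical calls just restate its return value):
tree_sum(level=6)
  tree_sum(level=5)
    tree_sum(level=4)
      tree_sum(level=3)
        tree_sum(level=2)
          tree_sum(level=1)
            tree_sum(level=0)
            -> return 2
            tree_sum(level=0)
            -> return 2
          -> return 6
          tree_sum(level=1) -> return 6  (same call as traced above)
        -> return 14
        tree_sum(level=2) -> return 14  (same call as traced above)
      -> return 30
      tree_sum(level=3) -> return 30  (same call as traced above)
    -> return 62
    tree_sum(level=4) -> return 62  (same call as traced above)
  -> return 126
  tree_sum(level=5) -> return 126  (same call as traced above)
-> return 254

Final answer: 254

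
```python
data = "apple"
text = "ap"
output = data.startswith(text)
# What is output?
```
Trace:
  data='apple'
  data='apple', text='ap'
  data='apple', text='ap', output=True

Final answer: True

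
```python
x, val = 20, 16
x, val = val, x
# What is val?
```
Trace:
  x=20, val=16
  x=16, val=20

Final answer: 20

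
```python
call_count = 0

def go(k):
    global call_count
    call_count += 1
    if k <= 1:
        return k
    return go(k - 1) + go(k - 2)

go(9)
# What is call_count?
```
Call trace (a repeated sub-call is expanded the first time; later identical calls just restate its return value):
go(k=9)
  go(k=8)
    go(k=7)
      go(k=6)
        go(k=5)
          go(k=4)
            go(k=3)
              go(k=2)
                go(k=1)
                -> return 1
                go(k=0)
                -> return 0
              -> return 1
              go(k=1)
              -> return 1
            -> return 2
            go(k=2) -> return 1  (same call as traced above)
          -> return 3
          go(k=3) -> return 2  (same call as traced above)
        -> return 5
        go(k=4) -> return 3  (same call as traced above)
      -> return 8
      go(k=5) -> return 5  (same call as traced above)
    -> return 13
    go(k=6) -> return 8  (same call as traced above)
  -> return 21
  go(k=7) -> return 13  (same call as traced above)
-> return 34

call_count is incremented once per call, so count the calls in each subtree. Let C(k) = number of calls made by go(k).
C(0) = C(1) = 1 (base case, no recursion); C(k) = 1 + C(k - 1) + C(k - 2) otherwise.
C(2) = 1 + C(1) + C(0) = 1 + 1 + 1 = 3
C(3) = 1 + C(2) + C(1) = 1 + 3 + 1 = 5
C(4) = 1 + C(3) + C(2) = 1 + 5 + 3 = 9
C(5) = 1 + C(4) + C(3) = 1 + 9 + 5 = 15
C(6) = 1 + C(5) + C(4) = 1 + 15 + 9 = 25
C(7) = 1 + C(6) + C(5) = 1 + 25 + 15 = 41
C(8) = 1 + C(7) + C(6) = 1 + 41 + 25 = 67
C(9) = 1 + C(8) + C(7) = 1 + 67 + 41 = 109
call_count = C(9) = 109

Final answer: 109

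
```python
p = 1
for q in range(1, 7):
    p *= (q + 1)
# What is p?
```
Trace:
  p=1
  p=2, q=1
  p=6, q=2
  p=24, q=3
  p=120, q=4
  p=720, q=5
  p=5040, q=6

Final answer: 5040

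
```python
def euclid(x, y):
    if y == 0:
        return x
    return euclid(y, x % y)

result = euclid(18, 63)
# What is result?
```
Call trace:
euclid(x=18, y=63)
  euclid(x=63, y=18)
    euclid(x=18, y=9)
      euclid(x=9, y=0)
      -> return 9
    -> return 9
  -> return 9
-> return 9

Final answer: 9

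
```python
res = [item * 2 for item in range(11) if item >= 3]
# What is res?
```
Trace:
  item=0
  item=1
  item=2
  item=3
  item=4
  item=5
  item=6
  item=7
  item=8
  item=9
  item=10
  res=[6, 8, 10, 12, 14, 16, 18, 20]

Final answer: [6, 8, 10, 12, 14, 16, 18, 20]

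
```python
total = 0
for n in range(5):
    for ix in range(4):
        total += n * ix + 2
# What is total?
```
Trace:
  total=0
  total=2, n=0, ix=0
  total=4, n=0, ix=1
  total=6, n=0, ix=2
  total=8, n=0, ix=3
  total=10, n=1, ix=0
  total=13, n=1, ix=1
  total=17, n=1, ix=2
  total=22, n=1, ix=3
  total=24, n=2, ix=0
  total=28, n=2, ix=1
  total=34, n=2, ix=2
  total=42, n=2, ix=3
  total=44, n=3, ix=0
  total=49, n=3, ix=1
  total=57, n=3, ix=2
  total=68, n=3, ix=3
  total=70, n=4, ix=0
  total=76, n=4, ix=1
  total=86, n=4, ix=2
  total=100, n=4, ix=3

Final answer: 100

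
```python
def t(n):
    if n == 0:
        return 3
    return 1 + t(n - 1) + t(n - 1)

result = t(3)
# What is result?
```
Call trace (a repeated sub-call is expanded the first time; later identical calls just restate its return value):
t(n=3)
  t(n=2)
    t(n=1)
      t(n=0)
      -> return 3
      t(n=0)
      -> return 3
    -> return 7
    t(n=1) -> return 7  (same call as traced above)
  -> return 15
  t(n=2) -> return 15  (same call as traced above)
-> return 31

Final answer: 31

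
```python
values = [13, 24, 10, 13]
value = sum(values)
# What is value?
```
Trace:
  values=[13, 24, 10, 13]
  values=[13, 24, 10, 13], value=60

Final answer: 60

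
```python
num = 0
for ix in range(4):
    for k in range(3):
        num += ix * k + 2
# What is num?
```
Trace:
  num=0
  num=2, ix=0, k=0
  num=4, ix=0, k=1
  num=6, ix=0, k=2
  num=8, ix=1, k=0
  num=11, ix=1, k=1
  num=15, ix=1, k=2
  num=17, ix=2, k=0
  num=21, ix=2, k=1
  num=27, ix=2, k=2
  num=29, ix=3, k=0
  num=34, ix=3, k=1
  num=42, ix=3, k=2

Final answer: 42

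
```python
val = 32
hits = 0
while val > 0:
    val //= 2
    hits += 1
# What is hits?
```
Trace:
  val=32
  val=32, hits=0
  val=16, hits=1
  val=8, hits=2
  val=4, hits=3
  val=2, hits=4
  val=1, hits=5
  val=0, hits=6

Final answer: 6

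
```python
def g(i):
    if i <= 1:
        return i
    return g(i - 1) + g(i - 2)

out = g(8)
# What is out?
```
Call trace (a repeated sub-call is expanded the first time; later identical calls just restate its return value):
g(i=8)
  g(i=7)
    g(i=6)
      g(i=5)
        g(i=4)
          g(i=3)
            g(i=2)
              g(i=1)
              -> return 1
              g(i=0)
              -> return 0
            -> return 1
            g(i=1)
            -> return 1
          -> return 2
          g(i=2) -> return 1  (same call as traced above)
        -> return 3
        g(i=3) -> return 2  (same call as traced above)
      -> return 5
      g(i=4) -> return 3  (same call as traced above)
    -> return 8
    g(i=5) -> return 5  (same call as traced above)
  -> return 13
  g(i=6) -> return 8  (same call as traced above)
-> return 21

Final answer: 21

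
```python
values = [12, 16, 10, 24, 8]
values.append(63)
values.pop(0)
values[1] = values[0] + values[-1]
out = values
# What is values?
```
Trace:
  values=[12, 16, 10, 24, 8]
  values=[12, 16, 10, 24, 8, 63]
  values=[16, 10, 24, 8, 63]
  values=[16, 79, 24, 8, 63]
  values=[16, 79, 24, 8, 63], out=[16, 79, 24, 8, 63]

Final answer: [16, 79, 24, 8, 63]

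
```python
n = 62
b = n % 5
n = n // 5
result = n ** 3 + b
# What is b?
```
Trace:
  n=62
  n=62, b=2
  n=12, b=2
  n=12, b=2, result=1730

Final answer: 2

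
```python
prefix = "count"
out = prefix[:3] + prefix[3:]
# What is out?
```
Trace:
  prefix='count'
  prefix='count', out='count'

Final answer: 'count'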